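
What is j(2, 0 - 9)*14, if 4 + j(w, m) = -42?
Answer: -644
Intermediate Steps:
j(w, m) = -46 (j(w, m) = -4 - 42 = -46)
j(2, 0 - 9)*14 = -46*14 = -644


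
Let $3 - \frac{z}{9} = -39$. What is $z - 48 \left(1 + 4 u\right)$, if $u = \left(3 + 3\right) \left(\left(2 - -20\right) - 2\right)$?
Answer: $-22710$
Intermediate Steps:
$z = 378$ ($z = 27 - -351 = 27 + 351 = 378$)
$u = 120$ ($u = 6 \left(\left(2 + 20\right) - 2\right) = 6 \left(22 - 2\right) = 6 \cdot 20 = 120$)
$z - 48 \left(1 + 4 u\right) = 378 - 48 \left(1 + 4 \cdot 120\right) = 378 - 48 \left(1 + 480\right) = 378 - 23088 = -22710$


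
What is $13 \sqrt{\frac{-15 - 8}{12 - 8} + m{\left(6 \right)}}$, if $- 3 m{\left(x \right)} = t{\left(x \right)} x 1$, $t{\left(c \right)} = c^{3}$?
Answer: $\frac{13 i \sqrt{1751}}{2} \approx 271.99 i$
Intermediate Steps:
$m{\left(x \right)} = - \frac{x^{4}}{3}$ ($m{\left(x \right)} = - \frac{x^{3} x 1}{3} = - \frac{x^{4} \cdot 1}{3} = - \frac{x^{4}}{3}$)
$13 \sqrt{\frac{-15 - 8}{12 - 8} + m{\left(6 \right)}} = 13 \sqrt{\frac{-15 - 8}{12 - 8} - \frac{6^{4}}{3}} = 13 \sqrt{- \frac{23}{4} - 432} = 13 \sqrt{- \frac{1751}{4}} = 13 \frac{i \sqrt{1751}}{2} = \frac{13 i \sqrt{1751}}{2}$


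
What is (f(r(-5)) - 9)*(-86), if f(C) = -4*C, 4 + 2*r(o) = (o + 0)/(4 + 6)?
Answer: 0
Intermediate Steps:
r(o) = -2 + o/20 (r(o) = -2 + ((o + 0)/(4 + 6))/2 = -2 + (o/10)/2 = -2 + o/20)
(f(r(-5)) - 9)*(-86) = (-4*(-2 + (1/20)*(-5)) - 9)*(-86) = (-4*(-2 - 1/4) - 9)*(-86) = (-4*(-9/4) - 9)*(-86) = (9 - 9)*(-86) = 0*(-86) = 0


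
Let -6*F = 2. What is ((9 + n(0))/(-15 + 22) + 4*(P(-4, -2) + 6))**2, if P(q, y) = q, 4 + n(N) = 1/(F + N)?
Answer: 3364/49 ≈ 68.653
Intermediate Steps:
F = -1/3 (F = -1/6*2 = -1/3 ≈ -0.33333)
n(N) = -4 + 1/(-1/3 + N)
((9 + n(0))/(-15 + 22) + 4*(P(-4, -2) + 6))**2 = ((9 + (7 - 12*0)/(-1 + 3*0))/(-15 + 22) + 4*(-4 + 6))**2 = ((9 + (7 + 0)/(-1 + 0))/7 + 4*2)**2 = ((9 + 7/(-1))*(1/7) + 8)**2 = ((9 - 1*7)*(1/7) + 8)**2 = ((9 - 7)*(1/7) + 8)**2 = (2*(1/7) + 8)**2 = (2/7 + 8)**2 = (58/7)**2 = 3364/49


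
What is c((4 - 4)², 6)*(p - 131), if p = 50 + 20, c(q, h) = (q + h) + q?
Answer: -366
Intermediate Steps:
c(q, h) = h + 2*q (c(q, h) = (h + q) + q = h + 2*q)
p = 70
c((4 - 4)², 6)*(p - 131) = (6 + 2*(4 - 4)²)*(70 - 131) = (6 + 2*0²)*(-61) = (6 + 2*0)*(-61) = (6 + 0)*(-61) = 6*(-61) = -366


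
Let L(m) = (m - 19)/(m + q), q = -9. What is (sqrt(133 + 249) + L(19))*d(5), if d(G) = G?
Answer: 5*sqrt(382) ≈ 97.724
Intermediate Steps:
L(m) = (-19 + m)/(-9 + m) (L(m) = (m - 19)/(m - 9) = (-19 + m)/(-9 + m))
(sqrt(133 + 249) + L(19))*d(5) = (sqrt(133 + 249) + (-19 + 19)/(-9 + 19))*5 = (sqrt(382) + 0/10)*5 = (sqrt(382) + (1/10)*0)*5 = (sqrt(382) + 0)*5 = sqrt(382)*5 = 5*sqrt(382)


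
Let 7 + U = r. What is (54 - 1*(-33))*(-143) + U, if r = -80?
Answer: -12528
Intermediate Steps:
U = -87 (U = -7 - 80 = -87)
(54 - 1*(-33))*(-143) + U = (54 - 1*(-33))*(-143) - 87 = (54 + 33)*(-143) - 87 = 87*(-143) - 87 = -12441 - 87 = -12528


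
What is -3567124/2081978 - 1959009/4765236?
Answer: -3512800223511/1653519419468 ≈ -2.1244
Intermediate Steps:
-3567124/2081978 - 1959009/4765236 = -3567124*1/2081978 - 1959009*1/4765236 = -1783562/1040989 - 653003/1588412 = -3512800223511/1653519419468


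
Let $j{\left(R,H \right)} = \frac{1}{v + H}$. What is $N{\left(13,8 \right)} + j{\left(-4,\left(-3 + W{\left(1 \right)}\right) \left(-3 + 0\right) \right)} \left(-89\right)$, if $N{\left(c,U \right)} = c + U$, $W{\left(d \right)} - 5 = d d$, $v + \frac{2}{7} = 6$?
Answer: $\frac{1106}{23} \approx 48.087$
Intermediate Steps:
$v = \frac{40}{7}$ ($v = - \frac{2}{7} + 6 = \frac{40}{7} \approx 5.7143$)
$W{\left(d \right)} = 5 + d^{2}$ ($W{\left(d \right)} = 5 + d d = 5 + d^{2}$)
$j{\left(R,H \right)} = \frac{1}{\frac{40}{7} + H}$
$N{\left(c,U \right)} = U + c$
$N{\left(13,8 \right)} + j{\left(-4,\left(-3 + W{\left(1 \right)}\right) \left(-3 + 0\right) \right)} \left(-89\right) = \left(8 + 13\right) + \frac{7}{40 + 7 \left(-3 + \left(5 + 1^{2}\right)\right) \left(-3 + 0\right)} \left(-89\right) = 21 + \frac{7}{40 + 7 \left(-3 + \left(5 + 1\right)\right) \left(-3\right)} \left(-89\right) = 21 + \frac{7}{40 + 7 \left(-3 + 6\right) \left(-3\right)} \left(-89\right) = 21 + \frac{7}{40 + 7 \cdot 3 \left(-3\right)} \left(-89\right) = 21 + \frac{7}{40 + 7 \left(-9\right)} \left(-89\right) = 21 + \frac{7}{40 - 63} \left(-89\right) = 21 + \frac{7}{-23} \left(-89\right) = 21 + 7 \left(- \frac{1}{23}\right) \left(-89\right) = 21 - - \frac{623}{23} = 21 + \frac{623}{23} = \frac{1106}{23}$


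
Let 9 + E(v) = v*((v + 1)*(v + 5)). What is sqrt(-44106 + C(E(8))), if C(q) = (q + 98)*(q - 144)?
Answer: sqrt(758469) ≈ 870.90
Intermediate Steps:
E(v) = -9 + v*(1 + v)*(5 + v) (E(v) = -9 + v*((v + 1)*(v + 5)) = -9 + v*((1 + v)*(5 + v)) = -9 + v*(1 + v)*(5 + v))
C(q) = (-144 + q)*(98 + q) (C(q) = (98 + q)*(-144 + q) = (-144 + q)*(98 + q))
sqrt(-44106 + C(E(8))) = sqrt(-44106 + (-14112 + (-9 + 8**3 + 5*8 + 6*8**2)**2 - 46*(-9 + 8**3 + 5*8 + 6*8**2))) = sqrt(-44106 + (-14112 + (-9 + 512 + 40 + 6*64)**2 - 46*(-9 + 512 + 40 + 6*64))) = sqrt(-44106 + (-14112 + (-9 + 512 + 40 + 384)**2 - 46*(-9 + 512 + 40 + 384))) = sqrt(-44106 + (-14112 + 927**2 - 46*927)) = sqrt(-44106 + (-14112 + 859329 - 42642)) = sqrt(-44106 + 802575) = sqrt(758469)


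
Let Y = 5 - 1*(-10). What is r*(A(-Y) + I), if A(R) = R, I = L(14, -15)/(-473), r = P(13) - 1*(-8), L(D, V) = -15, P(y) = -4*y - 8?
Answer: 368160/473 ≈ 778.35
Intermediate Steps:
P(y) = -8 - 4*y
Y = 15 (Y = 5 + 10 = 15)
r = -52 (r = (-8 - 4*13) - 1*(-8) = (-8 - 52) + 8 = -60 + 8 = -52)
I = 15/473 (I = -15/(-473) = -15*(-1/473) = 15/473 ≈ 0.031712)
r*(A(-Y) + I) = -52*(-1*15 + 15/473) = -52*(-15 + 15/473) = -52*(-7080/473) = 368160/473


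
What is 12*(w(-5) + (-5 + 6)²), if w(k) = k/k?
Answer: 24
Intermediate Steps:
w(k) = 1
12*(w(-5) + (-5 + 6)²) = 12*(1 + (-5 + 6)²) = 12*(1 + 1²) = 12*(1 + 1) = 12*2 = 24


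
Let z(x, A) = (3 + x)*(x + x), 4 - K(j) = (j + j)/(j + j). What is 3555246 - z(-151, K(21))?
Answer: 3510550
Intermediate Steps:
K(j) = 3 (K(j) = 4 - (j + j)/(j + j) = 4 - 2*j/(2*j) = 4 - 2*j*1/(2*j) = 4 - 1*1 = 4 - 1 = 3)
z(x, A) = 2*x*(3 + x) (z(x, A) = (3 + x)*(2*x) = 2*x*(3 + x))
3555246 - z(-151, K(21)) = 3555246 - 2*(-151)*(3 - 151) = 3555246 - 2*(-151)*(-148) = 3555246 - 1*44696 = 3555246 - 44696 = 3510550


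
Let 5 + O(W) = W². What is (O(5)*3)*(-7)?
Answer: -420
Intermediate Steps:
O(W) = -5 + W²
(O(5)*3)*(-7) = ((-5 + 5²)*3)*(-7) = ((-5 + 25)*3)*(-7) = (20*3)*(-7) = 60*(-7) = -420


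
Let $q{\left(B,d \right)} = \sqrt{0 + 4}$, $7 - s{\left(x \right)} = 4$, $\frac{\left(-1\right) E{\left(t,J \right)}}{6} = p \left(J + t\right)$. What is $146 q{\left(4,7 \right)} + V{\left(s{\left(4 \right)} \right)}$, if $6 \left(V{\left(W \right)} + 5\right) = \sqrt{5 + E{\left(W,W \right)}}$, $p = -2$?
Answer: $287 + \frac{\sqrt{77}}{6} \approx 288.46$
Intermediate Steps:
$E{\left(t,J \right)} = 12 J + 12 t$ ($E{\left(t,J \right)} = - 6 \left(- 2 \left(J + t\right)\right) = - 6 \left(- 2 J - 2 t\right) = 12 J + 12 t$)
$s{\left(x \right)} = 3$ ($s{\left(x \right)} = 7 - 4 = 3$)
$V{\left(W \right)} = -5 + \frac{\sqrt{5 + 24 W}}{6}$ ($V{\left(W \right)} = -5 + \frac{\sqrt{5 + \left(12 W + 12 W\right)}}{6} = -5 + \frac{\sqrt{5 + 24 W}}{6}$)
$q{\left(B,d \right)} = 2$ ($q{\left(B,d \right)} = \sqrt{4} = 2$)
$146 q{\left(4,7 \right)} + V{\left(s{\left(4 \right)} \right)} = 146 \cdot 2 - \left(5 - \frac{\sqrt{5 + 24 \cdot 3}}{6}\right) = 292 - \left(5 - \frac{\sqrt{5 + 72}}{6}\right) = 292 - \left(5 - \frac{\sqrt{77}}{6}\right) = 287 + \frac{\sqrt{77}}{6}$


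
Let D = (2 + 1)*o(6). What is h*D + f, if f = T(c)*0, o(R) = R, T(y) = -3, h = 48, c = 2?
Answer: 864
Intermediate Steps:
f = 0 (f = -3*0 = 0)
D = 18 (D = (2 + 1)*6 = 3*6 = 18)
h*D + f = 48*18 + 0 = 864 + 0 = 864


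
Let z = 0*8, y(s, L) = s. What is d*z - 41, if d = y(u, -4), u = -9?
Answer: -41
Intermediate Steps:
z = 0
d = -9
d*z - 41 = -9*0 - 41 = 0 - 41 = -41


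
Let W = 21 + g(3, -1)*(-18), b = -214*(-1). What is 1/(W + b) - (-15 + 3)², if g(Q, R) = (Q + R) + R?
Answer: -31247/217 ≈ -144.00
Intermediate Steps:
b = 214
g(Q, R) = Q + 2*R
W = 3 (W = 21 + (3 + 2*(-1))*(-18) = 21 + (3 - 2)*(-18) = 21 + 1*(-18) = 21 - 18 = 3)
1/(W + b) - (-15 + 3)² = 1/(3 + 214) - (-15 + 3)² = 1/217 - 1*(-12)² = 1/217 - 1*144 = 1/217 - 144 = -31247/217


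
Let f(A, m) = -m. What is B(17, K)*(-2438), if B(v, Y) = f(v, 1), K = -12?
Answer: 2438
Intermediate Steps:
B(v, Y) = -1 (B(v, Y) = -1*1 = -1)
B(17, K)*(-2438) = -1*(-2438) = 2438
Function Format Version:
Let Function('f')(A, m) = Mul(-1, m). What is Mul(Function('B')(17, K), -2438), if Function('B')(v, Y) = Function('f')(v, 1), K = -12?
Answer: 2438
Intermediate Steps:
Function('B')(v, Y) = -1 (Function('B')(v, Y) = Mul(-1, 1) = -1)
Mul(Function('B')(17, K), -2438) = Mul(-1, -2438) = 2438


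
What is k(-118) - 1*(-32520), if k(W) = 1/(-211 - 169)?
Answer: 12357599/380 ≈ 32520.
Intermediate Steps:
k(W) = -1/380 (k(W) = 1/(-380) = -1/380)
k(-118) - 1*(-32520) = -1/380 - 1*(-32520) = -1/380 + 32520 = 12357599/380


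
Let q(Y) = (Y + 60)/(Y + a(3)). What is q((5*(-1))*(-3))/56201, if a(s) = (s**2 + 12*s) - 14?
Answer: 75/2585246 ≈ 2.9011e-5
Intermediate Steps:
a(s) = -14 + s**2 + 12*s
q(Y) = (60 + Y)/(31 + Y) (q(Y) = (Y + 60)/(Y + (-14 + 3**2 + 12*3)) = (60 + Y)/(Y + (-14 + 9 + 36)) = (60 + Y)/(Y + 31) = (60 + Y)/(31 + Y))
q((5*(-1))*(-3))/56201 = ((60 + (5*(-1))*(-3))/(31 + (5*(-1))*(-3)))/56201 = ((60 - 5*(-3))/(31 - 5*(-3)))*(1/56201) = ((60 + 15)/(31 + 15))*(1/56201) = (75/46)*(1/56201) = 75/2585246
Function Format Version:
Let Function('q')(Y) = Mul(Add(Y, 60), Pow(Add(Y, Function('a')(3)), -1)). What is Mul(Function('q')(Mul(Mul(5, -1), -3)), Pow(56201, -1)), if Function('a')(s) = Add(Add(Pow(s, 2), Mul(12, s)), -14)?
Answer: Rational(75, 2585246) ≈ 2.9011e-5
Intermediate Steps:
Function('a')(s) = Add(-14, Pow(s, 2), Mul(12, s))
Function('q')(Y) = Mul(Pow(Add(31, Y), -1), Add(60, Y)) (Function('q')(Y) = Mul(Add(Y, 60), Pow(Add(Y, Add(-14, Pow(3, 2), Mul(12, 3))), -1)) = Mul(Add(60, Y), Pow(Add(Y, Add(-14, 9, 36)), -1)) = Mul(Add(60, Y), Pow(Add(Y, 31), -1)) = Mul(Add(60, Y), Pow(Add(31, Y), -1)) = Mul(Pow(Add(31, Y), -1), Add(60, Y)))
Mul(Function('q')(Mul(Mul(5, -1), -3)), Pow(56201, -1)) = Mul(Mul(Pow(Add(31, Mul(Mul(5, -1), -3)), -1), Add(60, Mul(Mul(5, -1), -3))), Pow(56201, -1)) = Mul(Mul(Pow(Add(31, Mul(-5, -3)), -1), Add(60, Mul(-5, -3))), Rational(1, 56201)) = Mul(Mul(Pow(Add(31, 15), -1), Add(60, 15)), Rational(1, 56201)) = Mul(Mul(Pow(46, -1), 75), Rational(1, 56201)) = Mul(Mul(Rational(1, 46), 75), Rational(1, 56201)) = Mul(Rational(75, 46), Rational(1, 56201)) = Rational(75, 2585246)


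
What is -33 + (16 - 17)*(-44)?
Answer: 11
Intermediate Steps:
-33 + (16 - 17)*(-44) = -33 - 1*(-44) = -33 + 44 = 11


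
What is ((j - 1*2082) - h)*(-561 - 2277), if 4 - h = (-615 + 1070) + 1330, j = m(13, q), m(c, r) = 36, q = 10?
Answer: 752070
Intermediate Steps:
j = 36
h = -1781 (h = 4 - ((-615 + 1070) + 1330) = 4 - (455 + 1330) = 4 - 1*1785 = 4 - 1785 = -1781)
((j - 1*2082) - h)*(-561 - 2277) = ((36 - 1*2082) - 1*(-1781))*(-561 - 2277) = ((36 - 2082) + 1781)*(-2838) = (-2046 + 1781)*(-2838) = -265*(-2838) = 752070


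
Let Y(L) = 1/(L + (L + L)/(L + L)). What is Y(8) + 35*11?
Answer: 3466/9 ≈ 385.11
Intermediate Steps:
Y(L) = 1/(1 + L) (Y(L) = 1/(L + (2*L)/((2*L))) = 1/(L + (2*L)*(1/(2*L))) = 1/(L + 1) = 1/(1 + L))
Y(8) + 35*11 = 1/(1 + 8) + 35*11 = 1/9 + 385 = 3466/9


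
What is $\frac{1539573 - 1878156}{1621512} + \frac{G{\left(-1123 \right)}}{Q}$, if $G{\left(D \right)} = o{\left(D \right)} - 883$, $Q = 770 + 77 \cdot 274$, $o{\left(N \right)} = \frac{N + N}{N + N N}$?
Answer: $- \frac{137693258557}{552572913816} \approx -0.24919$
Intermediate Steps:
$o{\left(N \right)} = \frac{2 N}{N + N^{2}}$
$Q = 21868$ ($Q = 770 + 21098 = 21868$)
$G{\left(D \right)} = -883 + \frac{2}{1 + D}$ ($G{\left(D \right)} = \frac{2}{1 + D} - 883 = -883 + \frac{2}{1 + D}$)
$\frac{1539573 - 1878156}{1621512} + \frac{G{\left(-1123 \right)}}{Q} = \frac{1539573 - 1878156}{1621512} + \frac{\frac{1}{1 - 1123} \left(-881 - -991609\right)}{21868} = \left(1539573 - 1878156\right) \frac{1}{1621512} + \frac{-881 + 991609}{-1122} \cdot \frac{1}{21868} = \left(-338583\right) \frac{1}{1621512} + \left(- \frac{1}{1122}\right) 990728 \cdot \frac{1}{21868} = - \frac{112861}{540504} - \frac{123841}{3066987} = - \frac{137693258557}{552572913816}$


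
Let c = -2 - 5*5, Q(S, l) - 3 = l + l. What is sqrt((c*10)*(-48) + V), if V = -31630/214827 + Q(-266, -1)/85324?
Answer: sqrt(1088579667048442618952019)/9164949474 ≈ 113.84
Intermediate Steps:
Q(S, l) = 3 + 2*l (Q(S, l) = 3 + (l + l) = 3 + 2*l)
c = -27 (c = -2 - 25 = -27)
V = -2698583293/18329898948 (V = -31630/214827 + (3 + 2*(-1))/85324 = -31630*1/214827 + (3 - 2)*(1/85324) = -31630/214827 + 1*(1/85324) = -31630/214827 + 1/85324 = -2698583293/18329898948 ≈ -0.14722)
sqrt((c*10)*(-48) + V) = sqrt(-27*10*(-48) - 2698583293/18329898948) = sqrt(-270*(-48) - 2698583293/18329898948) = sqrt(12960 - 2698583293/18329898948) = sqrt(237552791782787/18329898948) = sqrt(1088579667048442618952019)/9164949474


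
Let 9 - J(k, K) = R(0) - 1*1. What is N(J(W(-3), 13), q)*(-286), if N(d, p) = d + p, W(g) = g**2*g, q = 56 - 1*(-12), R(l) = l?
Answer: -22308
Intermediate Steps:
q = 68 (q = 56 + 12 = 68)
W(g) = g**3
J(k, K) = 10 (J(k, K) = 9 - (0 - 1*1) = 9 - (0 - 1) = 9 - 1*(-1) = 9 + 1 = 10)
N(J(W(-3), 13), q)*(-286) = (10 + 68)*(-286) = 78*(-286) = -22308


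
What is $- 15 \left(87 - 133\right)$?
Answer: $690$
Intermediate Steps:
$- 15 \left(87 - 133\right) = \left(-15\right) \left(-46\right) = 690$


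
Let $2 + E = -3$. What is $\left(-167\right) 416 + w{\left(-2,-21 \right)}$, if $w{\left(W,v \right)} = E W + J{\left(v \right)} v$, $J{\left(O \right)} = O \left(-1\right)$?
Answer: $-69903$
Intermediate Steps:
$E = -5$ ($E = -2 - 3 = -5$)
$J{\left(O \right)} = - O$
$w{\left(W,v \right)} = - v^{2} - 5 W$ ($w{\left(W,v \right)} = - 5 W + - v v = - 5 W - v^{2} = - v^{2} - 5 W$)
$\left(-167\right) 416 + w{\left(-2,-21 \right)} = \left(-167\right) 416 - 431 = -69472 + \left(\left(-1\right) 441 + 10\right) = -69472 + \left(-441 + 10\right) = -69472 - 431 = -69903$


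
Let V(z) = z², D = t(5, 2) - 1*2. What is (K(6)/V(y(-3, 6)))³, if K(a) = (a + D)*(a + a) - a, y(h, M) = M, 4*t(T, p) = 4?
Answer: 27/8 ≈ 3.3750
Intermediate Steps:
t(T, p) = 1 (t(T, p) = (¼)*4 = 1)
D = -1 (D = 1 - 1*2 = 1 - 2 = -1)
K(a) = -a + 2*a*(-1 + a) (K(a) = (a - 1)*(a + a) - a = (-1 + a)*(2*a) - a = 2*a*(-1 + a) - a = -a + 2*a*(-1 + a))
(K(6)/V(y(-3, 6)))³ = ((6*(-3 + 2*6))/(6²))³ = ((6*(-3 + 12))/36)³ = ((6*9)*(1/36))³ = (54*(1/36))³ = (3/2)³ = 27/8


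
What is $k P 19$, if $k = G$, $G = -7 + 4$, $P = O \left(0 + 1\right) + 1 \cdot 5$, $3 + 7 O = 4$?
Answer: $- \frac{2052}{7} \approx -293.14$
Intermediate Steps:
$O = \frac{1}{7}$ ($O = - \frac{3}{7} + \frac{1}{7} \cdot 4 = - \frac{3}{7} + \frac{4}{7} = \frac{1}{7} \approx 0.14286$)
$P = \frac{36}{7}$ ($P = \frac{0 + 1}{7} + 1 \cdot 5 = \frac{1}{7} \cdot 1 + 5 = \frac{1}{7} + 5 = \frac{36}{7} \approx 5.1429$)
$G = -3$
$k = -3$
$k P 19 = \left(-3\right) \frac{36}{7} \cdot 19 = \left(- \frac{108}{7}\right) 19 = - \frac{2052}{7}$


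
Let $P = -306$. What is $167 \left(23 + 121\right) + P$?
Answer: $23742$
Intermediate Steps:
$167 \left(23 + 121\right) + P = 167 \left(23 + 121\right) - 306 = 167 \cdot 144 - 306 = 24048 - 306 = 23742$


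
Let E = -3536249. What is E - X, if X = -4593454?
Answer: 1057205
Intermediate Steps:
E - X = -3536249 - 1*(-4593454) = -3536249 + 4593454 = 1057205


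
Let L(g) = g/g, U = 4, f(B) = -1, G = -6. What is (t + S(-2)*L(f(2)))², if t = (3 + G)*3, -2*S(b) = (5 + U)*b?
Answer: 0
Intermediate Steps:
L(g) = 1
S(b) = -9*b/2 (S(b) = -(5 + 4)*b/2 = -9*b/2)
t = -9 (t = (3 - 6)*3 = -3*3 = -9)
(t + S(-2)*L(f(2)))² = (-9 - 9/2*(-2)*1)² = (-9 + 9*1)² = (-9 + 9)² = 0² = 0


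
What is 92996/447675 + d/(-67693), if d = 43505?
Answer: -13180922647/30304463775 ≈ -0.43495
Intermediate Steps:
92996/447675 + d/(-67693) = 92996/447675 + 43505/(-67693) = 92996*(1/447675) + 43505*(-1/67693) = 92996/447675 - 43505/67693 = -13180922647/30304463775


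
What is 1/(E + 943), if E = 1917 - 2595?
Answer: 1/265 ≈ 0.0037736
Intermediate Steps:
E = -678
1/(E + 943) = 1/(-678 + 943) = 1/265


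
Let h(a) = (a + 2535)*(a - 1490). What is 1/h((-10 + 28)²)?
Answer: -1/3333594 ≈ -2.9998e-7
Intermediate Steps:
h(a) = (-1490 + a)*(2535 + a) (h(a) = (2535 + a)*(-1490 + a) = (-1490 + a)*(2535 + a))
1/h((-10 + 28)²) = 1/(-3777150 + ((-10 + 28)²)² + 1045*(-10 + 28)²) = 1/(-3777150 + (18²)² + 1045*18²) = 1/(-3777150 + 324² + 1045*324) = 1/(-3777150 + 104976 + 338580) = 1/(-3333594) = -1/3333594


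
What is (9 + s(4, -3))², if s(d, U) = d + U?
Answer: 100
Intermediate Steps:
s(d, U) = U + d
(9 + s(4, -3))² = (9 + (-3 + 4))² = (9 + 1)² = 10² = 100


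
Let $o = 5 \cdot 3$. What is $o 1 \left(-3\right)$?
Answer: $-45$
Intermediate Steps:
$o = 15$
$o 1 \left(-3\right) = 15 \cdot 1 \left(-3\right) = 15 \left(-3\right) = -45$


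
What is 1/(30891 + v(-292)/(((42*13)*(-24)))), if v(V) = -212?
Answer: 3276/101198969 ≈ 3.2372e-5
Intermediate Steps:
1/(30891 + v(-292)/(((42*13)*(-24)))) = 1/(30891 - 212/((42*13)*(-24))) = 1/(30891 - 212/(546*(-24))) = 1/(30891 - 212/(-13104)) = 1/(30891 - 212*(-1/13104)) = 1/(30891 + 53/3276) = 1/(101198969/3276) = 3276/101198969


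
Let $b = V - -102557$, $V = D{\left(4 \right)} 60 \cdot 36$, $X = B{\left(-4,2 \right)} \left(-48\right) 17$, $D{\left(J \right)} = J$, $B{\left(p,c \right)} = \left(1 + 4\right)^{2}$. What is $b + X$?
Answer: $90797$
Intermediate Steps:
$B{\left(p,c \right)} = 25$ ($B{\left(p,c \right)} = 5^{2} = 25$)
$X = -20400$ ($X = 25 \left(-48\right) 17 = \left(-1200\right) 17 = -20400$)
$V = 8640$ ($V = 4 \cdot 60 \cdot 36 = 240 \cdot 36 = 8640$)
$b = 111197$ ($b = 8640 - -102557 = 8640 + 102557 = 111197$)
$b + X = 111197 - 20400 = 90797$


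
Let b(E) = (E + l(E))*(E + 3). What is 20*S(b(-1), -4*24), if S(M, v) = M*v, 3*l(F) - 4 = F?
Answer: 0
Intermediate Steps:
l(F) = 4/3 + F/3
b(E) = (3 + E)*(4/3 + 4*E/3) (b(E) = (E + (4/3 + E/3))*(E + 3) = (4/3 + 4*E/3)*(3 + E) = (3 + E)*(4/3 + 4*E/3))
20*S(b(-1), -4*24) = 20*((4 + (4/3)*(-1)**2 + (16/3)*(-1))*(-4*24)) = 20*((4 + (4/3)*1 - 16/3)*(-96)) = 20*((4 + 4/3 - 16/3)*(-96)) = 20*(0*(-96)) = 20*0 = 0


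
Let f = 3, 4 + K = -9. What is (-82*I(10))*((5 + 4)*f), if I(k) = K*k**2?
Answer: 2878200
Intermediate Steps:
K = -13 (K = -4 - 9 = -13)
I(k) = -13*k**2
(-82*I(10))*((5 + 4)*f) = (-(-1066)*10**2)*((5 + 4)*3) = (-(-1066)*100)*(9*3) = -82*(-1300)*27 = 106600*27 = 2878200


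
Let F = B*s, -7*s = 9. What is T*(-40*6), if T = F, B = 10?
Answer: 21600/7 ≈ 3085.7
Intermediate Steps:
s = -9/7 (s = -⅐*9 = -9/7 ≈ -1.2857)
F = -90/7 (F = 10*(-9/7) = -90/7 ≈ -12.857)
T = -90/7 ≈ -12.857
T*(-40*6) = -(-720)*5*6/7 = -(-720)*30/7 = -90/7*(-240) = 21600/7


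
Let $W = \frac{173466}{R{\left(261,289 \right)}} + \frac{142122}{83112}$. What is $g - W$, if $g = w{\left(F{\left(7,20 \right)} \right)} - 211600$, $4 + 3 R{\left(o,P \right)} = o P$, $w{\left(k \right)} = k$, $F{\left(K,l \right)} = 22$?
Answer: $- \frac{221062960188871}{1044787100} \approx -2.1159 \cdot 10^{5}$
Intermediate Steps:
$R{\left(o,P \right)} = - \frac{4}{3} + \frac{P o}{3}$ ($R{\left(o,P \right)} = - \frac{4}{3} + \frac{o P}{3} = - \frac{4}{3} + \frac{P o}{3}$)
$g = -211578$ ($g = 22 - 211600 = -211578$)
$W = \frac{8995145071}{1044787100}$ ($W = \frac{173466}{- \frac{4}{3} + \frac{1}{3} \cdot 289 \cdot 261} + \frac{142122}{83112} = \frac{173466}{- \frac{4}{3} + 25143} + 142122 \cdot \frac{1}{83112} = \frac{173466}{\frac{75425}{3}} + \frac{23687}{13852} = 173466 \cdot \frac{3}{75425} + \frac{23687}{13852} = \frac{520398}{75425} + \frac{23687}{13852} = \frac{8995145071}{1044787100} \approx 8.6095$)
$g - W = -211578 - \frac{8995145071}{1044787100} = - \frac{221062960188871}{1044787100}$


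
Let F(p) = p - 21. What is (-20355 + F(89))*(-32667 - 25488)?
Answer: 1179790485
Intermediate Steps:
F(p) = -21 + p
(-20355 + F(89))*(-32667 - 25488) = (-20355 + (-21 + 89))*(-32667 - 25488) = (-20355 + 68)*(-58155) = -20287*(-58155) = 1179790485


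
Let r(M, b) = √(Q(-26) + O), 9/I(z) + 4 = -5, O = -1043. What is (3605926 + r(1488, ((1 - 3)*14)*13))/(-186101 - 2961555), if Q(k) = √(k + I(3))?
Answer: -1802963/1573828 - √(-1043 + 3*I*√3)/3147656 ≈ -1.1456 - 1.026e-5*I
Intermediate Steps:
I(z) = -1 (I(z) = 9/(-4 - 5) = 9/(-9) = 9*(-⅑) = -1)
Q(k) = √(-1 + k) (Q(k) = √(k - 1) = √(-1 + k))
r(M, b) = √(-1043 + 3*I*√3) (r(M, b) = √(√(-1 - 26) - 1043) = √(√(-27) - 1043) = √(3*I*√3 - 1043) = √(-1043 + 3*I*√3))
(3605926 + r(1488, ((1 - 3)*14)*13))/(-186101 - 2961555) = (3605926 + √(-1043 + 3*I*√3))/(-186101 - 2961555) = (3605926 + √(-1043 + 3*I*√3))/(-3147656) = (3605926 + √(-1043 + 3*I*√3))*(-1/3147656) = -1802963/1573828 - √(-1043 + 3*I*√3)/3147656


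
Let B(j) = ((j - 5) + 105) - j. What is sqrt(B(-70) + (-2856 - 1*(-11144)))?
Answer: 6*sqrt(233) ≈ 91.586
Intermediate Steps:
B(j) = 100 (B(j) = ((-5 + j) + 105) - j = (100 + j) - j = 100)
sqrt(B(-70) + (-2856 - 1*(-11144))) = sqrt(100 + (-2856 - 1*(-11144))) = sqrt(100 + (-2856 + 11144)) = sqrt(100 + 8288) = sqrt(8388) = 6*sqrt(233)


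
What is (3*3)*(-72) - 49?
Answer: -697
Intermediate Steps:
(3*3)*(-72) - 49 = 9*(-72) - 49 = -648 - 49 = -697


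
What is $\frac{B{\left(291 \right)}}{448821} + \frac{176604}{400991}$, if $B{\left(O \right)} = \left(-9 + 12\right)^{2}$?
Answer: $\frac{8807465867}{19997020179} \approx 0.44044$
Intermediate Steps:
$B{\left(O \right)} = 9$ ($B{\left(O \right)} = 3^{2} = 9$)
$\frac{B{\left(291 \right)}}{448821} + \frac{176604}{400991} = \frac{9}{448821} + \frac{176604}{400991} = 9 \cdot \frac{1}{448821} + 176604 \cdot \frac{1}{400991} = \frac{1}{49869} + \frac{176604}{400991} = \frac{8807465867}{19997020179}$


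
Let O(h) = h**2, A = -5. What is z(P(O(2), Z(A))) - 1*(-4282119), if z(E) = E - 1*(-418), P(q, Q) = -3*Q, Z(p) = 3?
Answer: 4282528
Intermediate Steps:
z(E) = 418 + E (z(E) = E + 418 = 418 + E)
z(P(O(2), Z(A))) - 1*(-4282119) = (418 - 3*3) - 1*(-4282119) = (418 - 9) + 4282119 = 409 + 4282119 = 4282528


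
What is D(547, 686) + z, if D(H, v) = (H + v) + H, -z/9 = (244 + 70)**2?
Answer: -885584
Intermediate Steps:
z = -887364 (z = -9*(244 + 70)**2 = -9*314**2 = -9*98596 = -887364)
D(H, v) = v + 2*H
D(547, 686) + z = (686 + 2*547) - 887364 = (686 + 1094) - 887364 = 1780 - 887364 = -885584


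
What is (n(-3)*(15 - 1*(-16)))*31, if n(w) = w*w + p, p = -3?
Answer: 5766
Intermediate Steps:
n(w) = -3 + w² (n(w) = w*w - 3 = w² - 3 = -3 + w²)
(n(-3)*(15 - 1*(-16)))*31 = ((-3 + (-3)²)*(15 - 1*(-16)))*31 = ((-3 + 9)*(15 + 16))*31 = (6*31)*31 = 186*31 = 5766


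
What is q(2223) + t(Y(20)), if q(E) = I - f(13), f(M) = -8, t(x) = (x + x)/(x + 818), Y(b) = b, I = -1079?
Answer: -448729/419 ≈ -1071.0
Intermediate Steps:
t(x) = 2*x/(818 + x) (t(x) = (2*x)/(818 + x) = 2*x/(818 + x))
q(E) = -1071 (q(E) = -1079 - 1*(-8) = -1079 + 8 = -1071)
q(2223) + t(Y(20)) = -1071 + 2*20/(818 + 20) = -1071 + 2*20/838 = -1071 + 2*20*(1/838) = -1071 + 20/419 = -448729/419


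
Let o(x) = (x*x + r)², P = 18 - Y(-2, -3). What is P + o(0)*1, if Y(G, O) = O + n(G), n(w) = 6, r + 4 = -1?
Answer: 40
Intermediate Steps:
r = -5 (r = -4 - 1 = -5)
Y(G, O) = 6 + O (Y(G, O) = O + 6 = 6 + O)
P = 15 (P = 18 - (6 - 3) = 18 - 1*3 = 18 - 3 = 15)
o(x) = (-5 + x²)² (o(x) = (x*x - 5)² = (x² - 5)² = (-5 + x²)²)
P + o(0)*1 = 15 + (-5 + 0²)²*1 = 15 + (-5 + 0)²*1 = 15 + (-5)²*1 = 15 + 25*1 = 15 + 25 = 40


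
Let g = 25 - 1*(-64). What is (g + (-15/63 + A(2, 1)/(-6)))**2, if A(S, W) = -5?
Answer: 14160169/1764 ≈ 8027.3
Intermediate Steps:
g = 89 (g = 25 + 64 = 89)
(g + (-15/63 + A(2, 1)/(-6)))**2 = (89 + (-15/63 - 5/(-6)))**2 = (89 + (-15*1/63 - 5*(-1/6)))**2 = (89 + (-5/21 + 5/6))**2 = (89 + 25/42)**2 = (3763/42)**2 = 14160169/1764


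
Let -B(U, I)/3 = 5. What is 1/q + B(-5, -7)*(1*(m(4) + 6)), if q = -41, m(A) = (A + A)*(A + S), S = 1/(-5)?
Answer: -22387/41 ≈ -546.02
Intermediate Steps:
S = -1/5 ≈ -0.20000
B(U, I) = -15 (B(U, I) = -3*5 = -15)
m(A) = 2*A*(-1/5 + A) (m(A) = (A + A)*(A - 1/5) = (2*A)*(-1/5 + A) = 2*A*(-1/5 + A))
1/q + B(-5, -7)*(1*(m(4) + 6)) = 1/(-41) - 15*((2/5)*4*(-1 + 5*4) + 6) = -1/41 - 15*((2/5)*4*(-1 + 20) + 6) = -1/41 - 15*((2/5)*4*19 + 6) = -1/41 - 15*(152/5 + 6) = -1/41 - 15*182/5 = -1/41 - 546 = -22387/41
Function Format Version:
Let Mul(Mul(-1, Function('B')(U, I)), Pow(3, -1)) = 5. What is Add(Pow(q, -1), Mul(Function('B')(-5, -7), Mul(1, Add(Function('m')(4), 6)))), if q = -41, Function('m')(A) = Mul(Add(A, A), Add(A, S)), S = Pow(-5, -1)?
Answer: Rational(-22387, 41) ≈ -546.02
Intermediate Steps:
S = Rational(-1, 5) ≈ -0.20000
Function('B')(U, I) = -15 (Function('B')(U, I) = Mul(-3, 5) = -15)
Function('m')(A) = Mul(2, A, Add(Rational(-1, 5), A)) (Function('m')(A) = Mul(Add(A, A), Add(A, Rational(-1, 5))) = Mul(Mul(2, A), Add(Rational(-1, 5), A)) = Mul(2, A, Add(Rational(-1, 5), A)))
Add(Pow(q, -1), Mul(Function('B')(-5, -7), Mul(1, Add(Function('m')(4), 6)))) = Add(Pow(-41, -1), Mul(-15, Mul(1, Add(Mul(Rational(2, 5), 4, Add(-1, Mul(5, 4))), 6)))) = Add(Rational(-1, 41), Mul(-15, Mul(1, Add(Mul(Rational(2, 5), 4, Add(-1, 20)), 6)))) = Add(Rational(-1, 41), Mul(-15, Mul(1, Add(Mul(Rational(2, 5), 4, 19), 6)))) = Add(Rational(-1, 41), Mul(-15, Mul(1, Add(Rational(152, 5), 6)))) = Add(Rational(-1, 41), Mul(-15, Mul(1, Rational(182, 5)))) = Add(Rational(-1, 41), Mul(-15, Rational(182, 5))) = Add(Rational(-1, 41), -546) = Rational(-22387, 41)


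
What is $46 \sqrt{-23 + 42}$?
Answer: $46 \sqrt{19} \approx 200.51$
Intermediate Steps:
$46 \sqrt{-23 + 42} = 46 \sqrt{19}$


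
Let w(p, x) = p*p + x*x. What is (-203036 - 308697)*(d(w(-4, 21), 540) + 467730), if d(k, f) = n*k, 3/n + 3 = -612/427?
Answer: -150931805746903/631 ≈ -2.3919e+11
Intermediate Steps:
n = -427/631 (n = 3/(-3 - 612/427) = 3/(-1893/427) = 3*(-427/1893) = -427/631 ≈ -0.67670)
w(p, x) = p² + x²
d(k, f) = -427*k/631
(-203036 - 308697)*(d(w(-4, 21), 540) + 467730) = (-203036 - 308697)*(-427*((-4)² + 21²)/631 + 467730) = -511733*(-427*(16 + 441)/631 + 467730) = -511733*(-427/631*457 + 467730) = -511733*(-195139/631 + 467730) = -511733*294942491/631 = -150931805746903/631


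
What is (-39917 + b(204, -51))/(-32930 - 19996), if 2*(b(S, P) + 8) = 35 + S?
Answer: 26537/35284 ≈ 0.75210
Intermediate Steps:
b(S, P) = 19/2 + S/2 (b(S, P) = -8 + (35 + S)/2 = -8 + (35/2 + S/2) = 19/2 + S/2)
(-39917 + b(204, -51))/(-32930 - 19996) = (-39917 + (19/2 + (1/2)*204))/(-32930 - 19996) = (-39917 + (19/2 + 102))/(-52926) = (-39917 + 223/2)*(-1/52926) = -79611/2*(-1/52926) = 26537/35284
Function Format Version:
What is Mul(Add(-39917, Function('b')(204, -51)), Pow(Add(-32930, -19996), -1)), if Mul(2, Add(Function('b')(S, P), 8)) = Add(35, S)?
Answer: Rational(26537, 35284) ≈ 0.75210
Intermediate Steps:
Function('b')(S, P) = Add(Rational(19, 2), Mul(Rational(1, 2), S)) (Function('b')(S, P) = Add(-8, Mul(Rational(1, 2), Add(35, S))) = Add(-8, Add(Rational(35, 2), Mul(Rational(1, 2), S))) = Add(Rational(19, 2), Mul(Rational(1, 2), S)))
Mul(Add(-39917, Function('b')(204, -51)), Pow(Add(-32930, -19996), -1)) = Mul(Add(-39917, Add(Rational(19, 2), Mul(Rational(1, 2), 204))), Pow(Add(-32930, -19996), -1)) = Mul(Add(-39917, Add(Rational(19, 2), 102)), Pow(-52926, -1)) = Mul(Add(-39917, Rational(223, 2)), Rational(-1, 52926)) = Mul(Rational(-79611, 2), Rational(-1, 52926)) = Rational(26537, 35284)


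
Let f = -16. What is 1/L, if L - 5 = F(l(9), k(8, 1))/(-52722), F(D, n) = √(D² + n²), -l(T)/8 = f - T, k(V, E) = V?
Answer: 3474511605/17372548009 + 105444*√626/17372548009 ≈ 0.20015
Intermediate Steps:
l(T) = 128 + 8*T (l(T) = -8*(-16 - T) = 128 + 8*T)
L = 5 - 4*√626/26361 (L = 5 + √((128 + 8*9)² + 8²)/(-52722) = 5 + √((128 + 72)² + 64)*(-1/52722) = 5 + √(200² + 64)*(-1/52722) = 5 + √(40000 + 64)*(-1/52722) = 5 + √40064*(-1/52722) = 5 + (8*√626)*(-1/52722) = 5 - 4*√626/26361 ≈ 4.9962)
1/L = 1/(5 - 4*√626/26361)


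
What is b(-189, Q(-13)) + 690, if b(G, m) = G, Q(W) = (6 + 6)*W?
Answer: 501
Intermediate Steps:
Q(W) = 12*W
b(-189, Q(-13)) + 690 = -189 + 690 = 501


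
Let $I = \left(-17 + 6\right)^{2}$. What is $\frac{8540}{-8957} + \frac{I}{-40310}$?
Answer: $- \frac{345331197}{361056670} \approx -0.95645$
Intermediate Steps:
$I = 121$ ($I = \left(-11\right)^{2} = 121$)
$\frac{8540}{-8957} + \frac{I}{-40310} = \frac{8540}{-8957} + \frac{121}{-40310} = 8540 \left(- \frac{1}{8957}\right) + 121 \left(- \frac{1}{40310}\right) = - \frac{8540}{8957} - \frac{121}{40310} = - \frac{345331197}{361056670}$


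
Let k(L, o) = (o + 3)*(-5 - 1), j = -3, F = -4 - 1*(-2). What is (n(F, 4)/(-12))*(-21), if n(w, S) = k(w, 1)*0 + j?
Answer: -21/4 ≈ -5.2500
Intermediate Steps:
F = -2 (F = -4 + 2 = -2)
k(L, o) = -18 - 6*o (k(L, o) = (3 + o)*(-6) = -18 - 6*o)
n(w, S) = -3 (n(w, S) = (-18 - 6*1)*0 - 3 = (-18 - 6)*0 - 3 = -24*0 - 3 = 0 - 3 = -3)
(n(F, 4)/(-12))*(-21) = (-3/(-12))*(-21) = -1/12*(-3)*(-21) = (¼)*(-21) = -21/4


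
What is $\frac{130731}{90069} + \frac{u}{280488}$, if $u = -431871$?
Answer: $- \frac{247745819}{2807030408} \approx -0.088259$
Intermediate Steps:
$\frac{130731}{90069} + \frac{u}{280488} = \frac{130731}{90069} - \frac{431871}{280488} = 130731 \cdot \frac{1}{90069} - \frac{143957}{93496} = \frac{43577}{30023} - \frac{143957}{93496} = - \frac{247745819}{2807030408}$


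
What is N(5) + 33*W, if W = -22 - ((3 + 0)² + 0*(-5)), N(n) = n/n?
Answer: -1022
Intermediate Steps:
N(n) = 1
W = -31 (W = -22 - (3² + 0) = -22 - (9 + 0) = -22 - 1*9 = -22 - 9 = -31)
N(5) + 33*W = 1 + 33*(-31) = 1 - 1023 = -1022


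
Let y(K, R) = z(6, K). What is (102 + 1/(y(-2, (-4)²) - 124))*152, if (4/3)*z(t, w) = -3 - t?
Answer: 8107984/523 ≈ 15503.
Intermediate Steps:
z(t, w) = -9/4 - 3*t/4 (z(t, w) = 3*(-3 - t)/4 = -9/4 - 3*t/4)
y(K, R) = -27/4 (y(K, R) = -9/4 - ¾*6 = -9/4 - 9/2 = -27/4)
(102 + 1/(y(-2, (-4)²) - 124))*152 = (102 + 1/(-27/4 - 124))*152 = (102 + 1/(-523/4))*152 = (102 - 4/523)*152 = (53342/523)*152 = 8107984/523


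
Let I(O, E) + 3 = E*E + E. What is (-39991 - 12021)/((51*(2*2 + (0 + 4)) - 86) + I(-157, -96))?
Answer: -52012/9439 ≈ -5.5103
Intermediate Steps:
I(O, E) = -3 + E + E² (I(O, E) = -3 + (E*E + E) = -3 + (E² + E) = -3 + (E + E²) = -3 + E + E²)
(-39991 - 12021)/((51*(2*2 + (0 + 4)) - 86) + I(-157, -96)) = (-39991 - 12021)/((51*(2*2 + (0 + 4)) - 86) + (-3 - 96 + (-96)²)) = -52012/((51*(4 + 4) - 86) + (-3 - 96 + 9216)) = -52012/((51*8 - 86) + 9117) = -52012/((408 - 86) + 9117) = -52012/(322 + 9117) = -52012/9439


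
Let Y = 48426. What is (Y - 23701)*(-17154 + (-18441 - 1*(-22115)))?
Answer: -333293000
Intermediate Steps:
(Y - 23701)*(-17154 + (-18441 - 1*(-22115))) = (48426 - 23701)*(-17154 + (-18441 - 1*(-22115))) = 24725*(-17154 + (-18441 + 22115)) = 24725*(-17154 + 3674) = 24725*(-13480) = -333293000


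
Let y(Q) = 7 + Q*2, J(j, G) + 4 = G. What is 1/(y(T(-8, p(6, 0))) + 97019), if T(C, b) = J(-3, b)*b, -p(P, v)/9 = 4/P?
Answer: 1/97146 ≈ 1.0294e-5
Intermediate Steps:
p(P, v) = -36/P
J(j, G) = -4 + G
T(C, b) = b*(-4 + b) (T(C, b) = (-4 + b)*b = b*(-4 + b))
y(Q) = 7 + 2*Q
1/(y(T(-8, p(6, 0))) + 97019) = 1/((7 + 2*((-36/6)*(-4 - 36/6))) + 97019) = 1/((7 + 2*((-36*⅙)*(-4 - 36*⅙))) + 97019) = 1/((7 + 2*(-6*(-4 - 6))) + 97019) = 1/((7 + 2*(-6*(-10))) + 97019) = 1/((7 + 2*60) + 97019) = 1/((7 + 120) + 97019) = 1/(127 + 97019) = 1/97146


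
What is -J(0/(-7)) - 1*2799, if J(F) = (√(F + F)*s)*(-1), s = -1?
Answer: -2799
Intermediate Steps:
J(F) = √2*√F (J(F) = (√(F + F)*(-1))*(-1) = (√(2*F)*(-1))*(-1) = ((√2*√F)*(-1))*(-1) = -√2*√F*(-1) = √2*√F)
-J(0/(-7)) - 1*2799 = -√2*√(0/(-7)) - 1*2799 = -√2*√(0*(-⅐)) - 2799 = -√2*√0 - 2799 = -√2*0 - 2799 = -1*0 - 2799 = 0 - 2799 = -2799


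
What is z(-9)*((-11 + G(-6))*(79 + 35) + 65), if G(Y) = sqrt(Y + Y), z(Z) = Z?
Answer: 10701 - 2052*I*sqrt(3) ≈ 10701.0 - 3554.2*I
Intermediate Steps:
G(Y) = sqrt(2)*sqrt(Y) (G(Y) = sqrt(2*Y) = sqrt(2)*sqrt(Y))
z(-9)*((-11 + G(-6))*(79 + 35) + 65) = -9*((-11 + sqrt(2)*sqrt(-6))*(79 + 35) + 65) = -9*((-11 + sqrt(2)*(I*sqrt(6)))*114 + 65) = -9*((-11 + 2*I*sqrt(3))*114 + 65) = -9*((-1254 + 228*I*sqrt(3)) + 65) = -9*(-1189 + 228*I*sqrt(3)) = 10701 - 2052*I*sqrt(3)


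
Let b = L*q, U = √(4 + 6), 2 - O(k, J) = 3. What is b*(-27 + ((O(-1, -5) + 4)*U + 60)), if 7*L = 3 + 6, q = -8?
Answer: -2376/7 - 216*√10/7 ≈ -437.01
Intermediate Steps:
O(k, J) = -1 (O(k, J) = 2 - 1*3 = 2 - 3 = -1)
U = √10 ≈ 3.1623
L = 9/7 (L = (3 + 6)/7 = (⅐)*9 = 9/7 ≈ 1.2857)
b = -72/7 (b = (9/7)*(-8) = -72/7 ≈ -10.286)
b*(-27 + ((O(-1, -5) + 4)*U + 60)) = -72*(-27 + ((-1 + 4)*√10 + 60))/7 = -72*(-27 + (3*√10 + 60))/7 = -72*(-27 + (60 + 3*√10))/7 = -72*(33 + 3*√10)/7 = -2376/7 - 216*√10/7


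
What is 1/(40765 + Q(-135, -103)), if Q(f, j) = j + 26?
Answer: 1/40688 ≈ 2.4577e-5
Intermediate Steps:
Q(f, j) = 26 + j
1/(40765 + Q(-135, -103)) = 1/(40765 + (26 - 103)) = 1/(40765 - 77) = 1/40688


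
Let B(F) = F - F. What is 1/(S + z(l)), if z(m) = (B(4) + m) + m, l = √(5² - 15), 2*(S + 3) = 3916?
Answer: 391/764397 - 2*√10/3821985 ≈ 0.00050986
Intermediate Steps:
B(F) = 0
S = 1955 (S = -3 + (½)*3916 = -3 + 1958 = 1955)
l = √10 (l = √(25 - 15) = √10 ≈ 3.1623)
z(m) = 2*m (z(m) = (0 + m) + m = m + m = 2*m)
1/(S + z(l)) = 1/(1955 + 2*√10)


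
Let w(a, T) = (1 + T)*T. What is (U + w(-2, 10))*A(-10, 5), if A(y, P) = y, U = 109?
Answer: -2190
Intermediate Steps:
w(a, T) = T*(1 + T)
(U + w(-2, 10))*A(-10, 5) = (109 + 10*(1 + 10))*(-10) = (109 + 10*11)*(-10) = (109 + 110)*(-10) = 219*(-10) = -2190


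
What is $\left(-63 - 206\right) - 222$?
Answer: $-491$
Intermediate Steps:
$\left(-63 - 206\right) - 222 = -269 - 222 = -491$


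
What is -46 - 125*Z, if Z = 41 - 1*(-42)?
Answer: -10421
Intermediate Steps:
Z = 83 (Z = 41 + 42 = 83)
-46 - 125*Z = -46 - 125*83 = -46 - 10375 = -10421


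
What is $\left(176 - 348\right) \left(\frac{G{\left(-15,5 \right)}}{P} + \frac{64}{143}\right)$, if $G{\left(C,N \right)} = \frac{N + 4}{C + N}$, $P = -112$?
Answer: $- \frac{3137581}{40040} \approx -78.361$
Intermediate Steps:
$G{\left(C,N \right)} = \frac{4 + N}{C + N}$
$\left(176 - 348\right) \left(\frac{G{\left(-15,5 \right)}}{P} + \frac{64}{143}\right) = \left(176 - 348\right) \left(\frac{\frac{1}{-15 + 5} \left(4 + 5\right)}{-112} + \frac{64}{143}\right) = - 172 \left(\frac{1}{-10} \cdot 9 \left(- \frac{1}{112}\right) + 64 \cdot \frac{1}{143}\right) = - 172 \left(\left(- \frac{1}{10}\right) 9 \left(- \frac{1}{112}\right) + \frac{64}{143}\right) = - 172 \left(\left(- \frac{9}{10}\right) \left(- \frac{1}{112}\right) + \frac{64}{143}\right) = - 172 \left(\frac{9}{1120} + \frac{64}{143}\right) = \left(-172\right) \frac{72967}{160160} = - \frac{3137581}{40040}$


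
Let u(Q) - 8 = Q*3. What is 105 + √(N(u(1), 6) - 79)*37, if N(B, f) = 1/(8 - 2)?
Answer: 105 + 37*I*√2838/6 ≈ 105.0 + 328.52*I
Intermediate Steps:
u(Q) = 8 + 3*Q (u(Q) = 8 + Q*3 = 8 + 3*Q)
N(B, f) = ⅙ (N(B, f) = 1/6 = ⅙)
105 + √(N(u(1), 6) - 79)*37 = 105 + √(⅙ - 79)*37 = 105 + √(-473/6)*37 = 105 + (I*√2838/6)*37 = 105 + 37*I*√2838/6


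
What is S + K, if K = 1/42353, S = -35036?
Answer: -1483879707/42353 ≈ -35036.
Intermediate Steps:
K = 1/42353 ≈ 2.3611e-5
S + K = -35036 + 1/42353 = -1483879707/42353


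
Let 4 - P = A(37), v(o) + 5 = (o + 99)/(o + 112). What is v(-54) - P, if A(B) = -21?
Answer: -1695/58 ≈ -29.224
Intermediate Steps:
v(o) = -5 + (99 + o)/(112 + o) (v(o) = -5 + (o + 99)/(o + 112) = -5 + (99 + o)/(112 + o))
P = 25 (P = 4 - 1*(-21) = 4 + 21 = 25)
v(-54) - P = (-461 - 4*(-54))/(112 - 54) - 1*25 = (-461 + 216)/58 - 25 = (1/58)*(-245) - 25 = -245/58 - 25 = -1695/58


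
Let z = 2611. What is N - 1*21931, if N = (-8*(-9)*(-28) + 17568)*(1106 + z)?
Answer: 57784853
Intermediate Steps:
N = 57806784 (N = (-8*(-9)*(-28) + 17568)*(1106 + 2611) = (72*(-28) + 17568)*3717 = (-2016 + 17568)*3717 = 15552*3717 = 57806784)
N - 1*21931 = 57806784 - 1*21931 = 57806784 - 21931 = 57784853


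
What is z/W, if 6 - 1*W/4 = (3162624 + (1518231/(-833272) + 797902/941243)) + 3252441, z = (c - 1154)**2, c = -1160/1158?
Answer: -7971834361096354133944/153339336385752466121625 ≈ -0.051988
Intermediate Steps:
c = -580/579 (c = -1160*1/1158 = -580/579 ≈ -1.0017)
z = 447221212516/335241 (z = (-580/579 - 1154)**2 = (-668746/579)**2 = 447221212516/335241 ≈ 1.3340e+6)
W = -457400307199156625/17825259934 (W = 24 - 4*((3162624 + (1518231/(-833272) + 797902/941243)) + 3252441) = 24 - 4*((3162624 + (1518231*(-1/833272) + 797902*(1/941243))) + 3252441) = 24 - 4*((3162624 + (-138021/75752 + 797902/941243)) + 3252441) = 24 - 4*((3162624 - 69468627799/71301039736) + 3252441) = 24 - 4*(225498310025399465/71301039736 + 3252441) = 24 - 4*457400735005395041/71301039736 = 24 - 457400735005395041/17825259934 = -457400307199156625/17825259934 ≈ -2.5660e+7)
z/W = 447221212516/(335241*(-457400307199156625/17825259934)) = (447221212516/335241)*(-17825259934/457400307199156625) = -7971834361096354133944/153339336385752466121625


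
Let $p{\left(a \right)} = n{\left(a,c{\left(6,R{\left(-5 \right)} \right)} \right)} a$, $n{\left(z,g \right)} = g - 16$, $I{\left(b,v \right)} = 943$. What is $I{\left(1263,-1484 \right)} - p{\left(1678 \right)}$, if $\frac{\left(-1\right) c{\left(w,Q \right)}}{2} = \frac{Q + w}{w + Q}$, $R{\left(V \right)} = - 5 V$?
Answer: $31147$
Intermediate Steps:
$c{\left(w,Q \right)} = -2$ ($c{\left(w,Q \right)} = - 2 \frac{Q + w}{w + Q} = - 2 \frac{Q + w}{Q + w} = \left(-2\right) 1 = -2$)
$n{\left(z,g \right)} = -16 + g$
$p{\left(a \right)} = - 18 a$ ($p{\left(a \right)} = \left(-16 - 2\right) a = - 18 a$)
$I{\left(1263,-1484 \right)} - p{\left(1678 \right)} = 943 - \left(-18\right) 1678 = 943 - -30204 = 943 + 30204 = 31147$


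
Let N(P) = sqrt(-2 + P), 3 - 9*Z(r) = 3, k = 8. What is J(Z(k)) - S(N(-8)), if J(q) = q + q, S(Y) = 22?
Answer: -22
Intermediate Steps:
Z(r) = 0 (Z(r) = 1/3 - 1/9*3 = 1/3 - 1/3 = 0)
J(q) = 2*q
J(Z(k)) - S(N(-8)) = 2*0 - 1*22 = 0 - 22 = -22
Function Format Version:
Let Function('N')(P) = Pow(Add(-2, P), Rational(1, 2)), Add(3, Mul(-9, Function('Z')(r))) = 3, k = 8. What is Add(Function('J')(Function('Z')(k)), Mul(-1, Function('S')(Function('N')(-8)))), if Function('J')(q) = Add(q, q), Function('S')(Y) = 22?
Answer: -22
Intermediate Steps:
Function('Z')(r) = 0 (Function('Z')(r) = Add(Rational(1, 3), Mul(Rational(-1, 9), 3)) = Add(Rational(1, 3), Rational(-1, 3)) = 0)
Function('J')(q) = Mul(2, q)
Add(Function('J')(Function('Z')(k)), Mul(-1, Function('S')(Function('N')(-8)))) = Add(Mul(2, 0), Mul(-1, 22)) = Add(0, -22) = -22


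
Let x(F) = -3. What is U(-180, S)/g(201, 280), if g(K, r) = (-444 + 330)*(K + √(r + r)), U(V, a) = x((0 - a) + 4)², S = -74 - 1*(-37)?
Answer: -603/1513958 + 6*√35/756979 ≈ -0.00035140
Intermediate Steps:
S = -37 (S = -74 + 37 = -37)
U(V, a) = 9 (U(V, a) = (-3)² = 9)
g(K, r) = -114*K - 114*√2*√r (g(K, r) = -114*(K + √(2*r)) = -114*(K + √2*√r) = -114*K - 114*√2*√r)
U(-180, S)/g(201, 280) = 9/(-114*201 - 114*√2*√280) = 9/(-22914 - 114*√2*2*√70) = 9/(-22914 - 456*√35)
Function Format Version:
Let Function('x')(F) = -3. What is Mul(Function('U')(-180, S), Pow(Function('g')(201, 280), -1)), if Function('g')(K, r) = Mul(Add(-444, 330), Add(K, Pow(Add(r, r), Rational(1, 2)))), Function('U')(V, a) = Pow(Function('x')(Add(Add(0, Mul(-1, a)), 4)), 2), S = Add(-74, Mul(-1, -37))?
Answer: Add(Rational(-603, 1513958), Mul(Rational(6, 756979), Pow(35, Rational(1, 2)))) ≈ -0.00035140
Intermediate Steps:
S = -37 (S = Add(-74, 37) = -37)
Function('U')(V, a) = 9 (Function('U')(V, a) = Pow(-3, 2) = 9)
Function('g')(K, r) = Add(Mul(-114, K), Mul(-114, Pow(2, Rational(1, 2)), Pow(r, Rational(1, 2)))) (Function('g')(K, r) = Mul(-114, Add(K, Pow(Mul(2, r), Rational(1, 2)))) = Mul(-114, Add(K, Mul(Pow(2, Rational(1, 2)), Pow(r, Rational(1, 2))))) = Add(Mul(-114, K), Mul(-114, Pow(2, Rational(1, 2)), Pow(r, Rational(1, 2)))))
Mul(Function('U')(-180, S), Pow(Function('g')(201, 280), -1)) = Mul(9, Pow(Add(Mul(-114, 201), Mul(-114, Pow(2, Rational(1, 2)), Pow(280, Rational(1, 2)))), -1)) = Mul(9, Pow(Add(-22914, Mul(-114, Pow(2, Rational(1, 2)), Mul(2, Pow(70, Rational(1, 2))))), -1)) = Mul(9, Pow(Add(-22914, Mul(-456, Pow(35, Rational(1, 2)))), -1))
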